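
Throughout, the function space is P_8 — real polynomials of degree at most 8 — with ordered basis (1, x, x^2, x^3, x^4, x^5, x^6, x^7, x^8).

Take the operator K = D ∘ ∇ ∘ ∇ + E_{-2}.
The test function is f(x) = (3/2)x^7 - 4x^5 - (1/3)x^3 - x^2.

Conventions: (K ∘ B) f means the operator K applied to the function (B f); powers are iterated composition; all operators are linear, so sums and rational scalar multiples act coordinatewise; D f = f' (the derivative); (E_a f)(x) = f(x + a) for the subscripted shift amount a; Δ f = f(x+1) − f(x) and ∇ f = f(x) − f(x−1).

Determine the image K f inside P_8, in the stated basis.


the result is g(x) = (3/2)x^7 - 21x^6 + 122x^5 - 65x^4 - (1741/3)x^3 + 1278x^2 - 1058x + 911/3

∇ f = (21/2)x^6 - (63/2)x^5 + (65/2)x^4 - (25/2)x^3 - (19/2)x^2 + (17/2)x - 11/6
∇ ∇ f = 63x^5 - 315x^4 + 655x^3 - 705x^2 + 369x - 69
D ∇ ∇ f = 315x^4 - 1260x^3 + 1965x^2 - 1410x + 369
E_{-2} f = (3/2)x^7 - 21x^6 + 122x^5 - 380x^4 + (2039/3)x^3 - 687x^2 + 352x - 196/3
(D ∘ ∇ ∘ ∇ + E_{-2}) f = (3/2)x^7 - 21x^6 + 122x^5 - 65x^4 - (1741/3)x^3 + 1278x^2 - 1058x + 911/3


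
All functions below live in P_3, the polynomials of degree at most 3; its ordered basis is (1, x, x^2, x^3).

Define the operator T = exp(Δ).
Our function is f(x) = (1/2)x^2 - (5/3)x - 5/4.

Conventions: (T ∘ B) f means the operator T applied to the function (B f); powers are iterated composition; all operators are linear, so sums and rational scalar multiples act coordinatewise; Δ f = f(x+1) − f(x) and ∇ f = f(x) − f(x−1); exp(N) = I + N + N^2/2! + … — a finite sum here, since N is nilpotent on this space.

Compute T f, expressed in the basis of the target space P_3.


the result is g(x) = (1/2)x^2 - (2/3)x - 23/12

order-1 term: x - 7/6
order-2 term: 1/2
the series for exp(Δ) f terminates at order 2
exp(Δ) f = (1/2)x^2 - (2/3)x - 23/12


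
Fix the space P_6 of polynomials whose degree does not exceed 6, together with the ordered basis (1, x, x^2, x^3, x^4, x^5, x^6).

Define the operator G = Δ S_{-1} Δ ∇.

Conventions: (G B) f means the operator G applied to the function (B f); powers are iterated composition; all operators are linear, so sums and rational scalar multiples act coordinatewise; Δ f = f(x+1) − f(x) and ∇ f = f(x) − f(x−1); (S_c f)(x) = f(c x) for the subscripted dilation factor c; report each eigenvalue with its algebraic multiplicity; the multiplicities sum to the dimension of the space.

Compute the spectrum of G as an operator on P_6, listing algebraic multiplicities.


image of 1: 0
image of x: 0
image of x^2: 0
image of x^3: -6
image of x^4: 24x + 12
image of x^5: -60x^2 - 60x - 30
image of x^6: 120x^3 + 180x^2 + 180x + 60
the matrix is upper triangular; its diagonal is (0, 0, 0, 0, 0, 0, 0)
for a triangular matrix the eigenvalues are the diagonal entries, with algebraic multiplicity their repetition count

λ = 0 (multiplicity 7)


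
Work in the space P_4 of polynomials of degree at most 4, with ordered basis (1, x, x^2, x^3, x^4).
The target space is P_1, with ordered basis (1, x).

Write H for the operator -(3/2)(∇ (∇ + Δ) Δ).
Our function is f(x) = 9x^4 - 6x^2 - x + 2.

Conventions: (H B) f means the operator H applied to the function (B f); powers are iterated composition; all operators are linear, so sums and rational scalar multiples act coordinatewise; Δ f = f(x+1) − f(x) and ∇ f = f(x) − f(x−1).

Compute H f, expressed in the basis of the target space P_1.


g(x) = -648x

Δ f = 36x^3 + 54x^2 + 24x + 2
∇ Δ f = 108x^2 + 6
Δ Δ f = 108x^2 + 216x + 114
(∇ + Δ) Δ f = 216x^2 + 216x + 120
∇ (∇ + Δ) Δ f = 432x
(-(3/2)(∇ (∇ + Δ) Δ)) f = -648x


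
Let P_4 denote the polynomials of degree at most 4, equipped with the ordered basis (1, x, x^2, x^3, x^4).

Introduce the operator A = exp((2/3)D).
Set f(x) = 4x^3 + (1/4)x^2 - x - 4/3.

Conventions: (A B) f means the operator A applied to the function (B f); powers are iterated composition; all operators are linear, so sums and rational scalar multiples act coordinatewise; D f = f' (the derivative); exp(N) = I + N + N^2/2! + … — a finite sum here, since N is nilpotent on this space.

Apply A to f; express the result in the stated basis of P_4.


the image equals g(x) = 4x^3 + (33/4)x^2 + (14/3)x - 19/27

order-1 term: 8x^2 + (1/3)x - 2/3
order-2 term: (16/3)x + 1/9
order-3 term: 32/27
the series for exp((2/3)D) f terminates at order 3
exp((2/3)D) f = 4x^3 + (33/4)x^2 + (14/3)x - 19/27


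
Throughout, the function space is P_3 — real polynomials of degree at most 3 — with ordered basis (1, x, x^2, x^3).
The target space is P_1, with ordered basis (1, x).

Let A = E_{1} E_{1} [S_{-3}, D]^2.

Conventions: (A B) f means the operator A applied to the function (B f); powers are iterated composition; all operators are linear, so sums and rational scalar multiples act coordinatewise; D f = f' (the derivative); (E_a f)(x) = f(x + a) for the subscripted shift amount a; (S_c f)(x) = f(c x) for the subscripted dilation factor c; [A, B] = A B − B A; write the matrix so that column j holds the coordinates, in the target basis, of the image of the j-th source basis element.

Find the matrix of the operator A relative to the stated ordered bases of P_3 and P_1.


the matrix is [[0, 0, -96, -5184]; [0, 0, 0, -2592]] (rows listed top to bottom)

image of 1: 0
image of x: 0
image of x^2: -96
image of x^3: -2592x - 5184
each image's coordinates form column j of the matrix


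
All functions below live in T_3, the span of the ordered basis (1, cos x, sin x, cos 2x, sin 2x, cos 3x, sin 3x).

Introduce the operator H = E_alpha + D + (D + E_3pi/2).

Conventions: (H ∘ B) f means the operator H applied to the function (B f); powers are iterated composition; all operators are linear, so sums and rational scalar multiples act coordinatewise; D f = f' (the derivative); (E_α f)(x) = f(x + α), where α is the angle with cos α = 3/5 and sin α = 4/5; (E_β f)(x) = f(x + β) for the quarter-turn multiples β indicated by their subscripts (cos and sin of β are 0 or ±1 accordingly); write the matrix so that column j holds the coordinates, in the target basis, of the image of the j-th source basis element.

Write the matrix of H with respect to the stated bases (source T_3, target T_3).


the matrix is [[2, 0, 0, 0, 0, 0, 0]; [0, 3/5, 9/5, 0, 0, 0, 0]; [0, -9/5, 3/5, 0, 0, 0, 0]; [0, 0, 0, -32/25, 124/25, 0, 0]; [0, 0, 0, -124/25, -32/25, 0, 0]; [0, 0, 0, 0, 0, -117/125, 919/125]; [0, 0, 0, 0, 0, -919/125, -117/125]] (rows listed top to bottom)

image of 1: 2
image of cos x: (3/5)cos x - (9/5)sin x
image of sin x: (9/5)cos x + (3/5)sin x
image of cos 2x: -(32/25)cos 2x - (124/25)sin 2x
image of sin 2x: (124/25)cos 2x - (32/25)sin 2x
image of cos 3x: -(117/125)cos 3x - (919/125)sin 3x
image of sin 3x: (919/125)cos 3x - (117/125)sin 3x
each image's coordinates form column j of the matrix


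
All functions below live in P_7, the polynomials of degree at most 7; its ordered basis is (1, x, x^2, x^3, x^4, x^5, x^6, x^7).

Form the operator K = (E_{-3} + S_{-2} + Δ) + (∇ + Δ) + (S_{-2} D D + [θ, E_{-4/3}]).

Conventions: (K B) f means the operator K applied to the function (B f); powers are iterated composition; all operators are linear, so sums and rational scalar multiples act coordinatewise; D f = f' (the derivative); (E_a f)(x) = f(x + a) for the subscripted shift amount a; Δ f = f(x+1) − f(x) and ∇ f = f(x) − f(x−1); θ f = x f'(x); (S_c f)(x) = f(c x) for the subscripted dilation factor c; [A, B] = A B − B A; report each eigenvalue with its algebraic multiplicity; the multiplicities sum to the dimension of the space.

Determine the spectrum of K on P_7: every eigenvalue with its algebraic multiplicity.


image of 1: 2
image of x: -x + 4/3
image of x^2: 5x^2 + (8/3)x + 76/9
image of x^3: -7x^3 + 4x^2 + (22/3)x - 152/9
image of x^4: 17x^4 + (16/3)x^3 + (260/3)x^2 - (608/9)x + 5618/81
image of x^5: -31x^5 + (20/3)x^4 - (860/9)x^3 - (1520/9)x^2 + (28090/81)x - 53200/243
image of x^6: 65x^6 + 8x^5 + (1730/3)x^4 - (3040/9)x^3 + (28090/27)x^2 - (106400/81)x + 169198/243
image of x^7: -127x^7 + (28/3)x^6 - (3626/3)x^5 - (5320/9)x^4 + (196630/81)x^3 - (372400/81)x^2 + (1184386/243)x - 4661720/2187
the matrix is upper triangular; its diagonal is (2, -1, 5, -7, 17, -31, 65, -127)
for a triangular matrix the eigenvalues are the diagonal entries, with algebraic multiplicity their repetition count

λ = -127 (multiplicity 1), λ = -31 (multiplicity 1), λ = -7 (multiplicity 1), λ = -1 (multiplicity 1), λ = 2 (multiplicity 1), λ = 5 (multiplicity 1), λ = 17 (multiplicity 1), λ = 65 (multiplicity 1)


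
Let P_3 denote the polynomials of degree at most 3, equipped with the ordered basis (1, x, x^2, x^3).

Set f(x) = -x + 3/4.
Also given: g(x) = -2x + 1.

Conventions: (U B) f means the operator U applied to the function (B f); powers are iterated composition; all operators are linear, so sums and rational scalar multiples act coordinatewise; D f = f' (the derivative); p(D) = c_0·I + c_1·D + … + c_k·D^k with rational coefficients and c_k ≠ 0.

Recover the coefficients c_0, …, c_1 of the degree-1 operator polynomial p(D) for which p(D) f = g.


D^0 f = -x + 3/4
D^1 f = -1
matching coefficients of g against c_0 f + c_1 Df + … from the top degree down determines the c_i
solution: c_0 = 2, c_1 = 1/2

p(D) = 2·I + (1/2)·D, i.e. c_0 = 2, c_1 = 1/2


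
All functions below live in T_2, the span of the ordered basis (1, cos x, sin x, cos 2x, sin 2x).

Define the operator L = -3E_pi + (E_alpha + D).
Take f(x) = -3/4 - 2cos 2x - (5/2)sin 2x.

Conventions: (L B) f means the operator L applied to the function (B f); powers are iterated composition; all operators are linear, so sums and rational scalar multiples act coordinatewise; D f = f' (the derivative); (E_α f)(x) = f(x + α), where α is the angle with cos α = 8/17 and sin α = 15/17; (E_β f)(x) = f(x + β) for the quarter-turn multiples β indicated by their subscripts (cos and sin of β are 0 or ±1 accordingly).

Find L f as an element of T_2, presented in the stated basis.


the image equals g(x) = 3/2 + (11/289)cos 2x + (4206/289)sin 2x

E_pi f = -3/4 - 2cos 2x - (5/2)sin 2x
(-3E_pi) f = 9/4 + 6cos 2x + (15/2)sin 2x
E_alpha f = -3/4 - (278/289)cos 2x + (1765/578)sin 2x
D f = -5cos 2x + 4sin 2x
(E_alpha + D) f = -3/4 - (1723/289)cos 2x + (4077/578)sin 2x
(-3E_pi + (E_alpha + D)) f = 3/2 + (11/289)cos 2x + (4206/289)sin 2x


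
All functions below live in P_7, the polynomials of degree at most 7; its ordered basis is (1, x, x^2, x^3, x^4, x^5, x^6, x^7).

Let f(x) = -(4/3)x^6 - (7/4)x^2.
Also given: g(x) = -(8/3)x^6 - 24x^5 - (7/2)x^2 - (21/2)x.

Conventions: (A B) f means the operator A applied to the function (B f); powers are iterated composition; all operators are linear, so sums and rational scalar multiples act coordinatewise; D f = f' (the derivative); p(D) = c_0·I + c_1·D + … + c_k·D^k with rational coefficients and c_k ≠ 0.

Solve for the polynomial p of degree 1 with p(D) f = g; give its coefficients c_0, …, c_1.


D^0 f = -(4/3)x^6 - (7/4)x^2
D^1 f = -8x^5 - (7/2)x
matching coefficients of g against c_0 f + c_1 Df + … from the top degree down determines the c_i
solution: c_0 = 2, c_1 = 3

p(D) = 2·I + 3·D, i.e. c_0 = 2, c_1 = 3


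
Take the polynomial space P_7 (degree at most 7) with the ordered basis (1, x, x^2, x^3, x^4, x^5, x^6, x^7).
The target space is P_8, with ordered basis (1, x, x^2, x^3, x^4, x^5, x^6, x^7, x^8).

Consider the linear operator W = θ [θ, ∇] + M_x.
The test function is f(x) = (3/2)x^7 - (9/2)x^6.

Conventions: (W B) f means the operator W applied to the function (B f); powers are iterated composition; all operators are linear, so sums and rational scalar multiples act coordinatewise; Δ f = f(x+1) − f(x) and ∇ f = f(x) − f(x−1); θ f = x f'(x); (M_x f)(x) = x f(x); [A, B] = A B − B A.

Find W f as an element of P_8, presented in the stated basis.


the image equals g(x) = (3/2)x^8 - (9/2)x^7 - 63x^6 + 450x^5 - 1170x^4 + 1440x^3 - 855x^2 + 198x

∇ f = (21/2)x^6 - (117/2)x^5 + 120x^4 - (285/2)x^3 + 99x^2 - (75/2)x + 6
θ ∇ f = 63x^6 - (585/2)x^5 + 480x^4 - (855/2)x^3 + 198x^2 - (75/2)x
θ f = (21/2)x^7 - 27x^6
∇ θ f = (147/2)x^6 - (765/2)x^5 + (1545/2)x^4 - (1815/2)x^3 + (1251/2)x^2 - (471/2)x + 75/2
[θ, ∇] f = -(21/2)x^6 + 90x^5 - (585/2)x^4 + 480x^3 - (855/2)x^2 + 198x - 75/2
θ [θ, ∇] f = -63x^6 + 450x^5 - 1170x^4 + 1440x^3 - 855x^2 + 198x
M_x f = (3/2)x^8 - (9/2)x^7
(θ [θ, ∇] + M_x) f = (3/2)x^8 - (9/2)x^7 - 63x^6 + 450x^5 - 1170x^4 + 1440x^3 - 855x^2 + 198x


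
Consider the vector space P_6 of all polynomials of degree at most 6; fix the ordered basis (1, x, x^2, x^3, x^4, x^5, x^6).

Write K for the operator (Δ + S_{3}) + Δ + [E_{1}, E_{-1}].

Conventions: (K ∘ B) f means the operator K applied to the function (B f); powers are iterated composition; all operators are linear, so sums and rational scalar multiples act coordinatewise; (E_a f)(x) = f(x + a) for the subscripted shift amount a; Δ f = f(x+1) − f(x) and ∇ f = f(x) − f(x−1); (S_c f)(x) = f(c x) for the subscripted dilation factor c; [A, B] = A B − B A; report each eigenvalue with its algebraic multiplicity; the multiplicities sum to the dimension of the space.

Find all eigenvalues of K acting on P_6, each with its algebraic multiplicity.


λ = 1 (multiplicity 1), λ = 3 (multiplicity 1), λ = 9 (multiplicity 1), λ = 27 (multiplicity 1), λ = 81 (multiplicity 1), λ = 243 (multiplicity 1), λ = 729 (multiplicity 1)

image of 1: 1
image of x: 3x + 2
image of x^2: 9x^2 + 4x + 2
image of x^3: 27x^3 + 6x^2 + 6x + 2
image of x^4: 81x^4 + 8x^3 + 12x^2 + 8x + 2
image of x^5: 243x^5 + 10x^4 + 20x^3 + 20x^2 + 10x + 2
image of x^6: 729x^6 + 12x^5 + 30x^4 + 40x^3 + 30x^2 + 12x + 2
the matrix is upper triangular; its diagonal is (1, 3, 9, 27, 81, 243, 729)
for a triangular matrix the eigenvalues are the diagonal entries, with algebraic multiplicity their repetition count


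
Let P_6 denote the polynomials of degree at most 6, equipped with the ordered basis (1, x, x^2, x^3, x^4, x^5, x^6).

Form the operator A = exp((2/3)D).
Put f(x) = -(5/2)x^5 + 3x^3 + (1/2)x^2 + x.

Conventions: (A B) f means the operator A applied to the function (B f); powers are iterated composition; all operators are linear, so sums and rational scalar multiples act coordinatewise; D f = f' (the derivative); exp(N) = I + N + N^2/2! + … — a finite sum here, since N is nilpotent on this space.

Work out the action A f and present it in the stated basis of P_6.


the result is g(x) = -(5/2)x^5 - (25/3)x^4 - (73/9)x^3 - (49/54)x^2 + (259/81)x + 352/243

order-1 term: -(25/3)x^4 + 6x^2 + (2/3)x + 2/3
order-2 term: -(100/9)x^3 + 4x + 2/9
order-3 term: -(200/27)x^2 + 8/9
order-4 term: -(200/81)x
order-5 term: -80/243
the series for exp((2/3)D) f terminates at order 5
exp((2/3)D) f = -(5/2)x^5 - (25/3)x^4 - (73/9)x^3 - (49/54)x^2 + (259/81)x + 352/243


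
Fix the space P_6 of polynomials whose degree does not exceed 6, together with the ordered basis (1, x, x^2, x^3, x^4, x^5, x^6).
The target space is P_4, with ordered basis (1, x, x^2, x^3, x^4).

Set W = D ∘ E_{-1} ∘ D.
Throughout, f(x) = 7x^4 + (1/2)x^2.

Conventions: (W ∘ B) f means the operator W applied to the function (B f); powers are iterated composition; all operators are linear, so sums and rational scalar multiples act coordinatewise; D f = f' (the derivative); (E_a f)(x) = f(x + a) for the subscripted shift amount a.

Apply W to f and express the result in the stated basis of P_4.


the result is g(x) = 84x^2 - 168x + 85

D f = 28x^3 + x
E_{-1} D f = 28x^3 - 84x^2 + 85x - 29
D E_{-1} D f = 84x^2 - 168x + 85


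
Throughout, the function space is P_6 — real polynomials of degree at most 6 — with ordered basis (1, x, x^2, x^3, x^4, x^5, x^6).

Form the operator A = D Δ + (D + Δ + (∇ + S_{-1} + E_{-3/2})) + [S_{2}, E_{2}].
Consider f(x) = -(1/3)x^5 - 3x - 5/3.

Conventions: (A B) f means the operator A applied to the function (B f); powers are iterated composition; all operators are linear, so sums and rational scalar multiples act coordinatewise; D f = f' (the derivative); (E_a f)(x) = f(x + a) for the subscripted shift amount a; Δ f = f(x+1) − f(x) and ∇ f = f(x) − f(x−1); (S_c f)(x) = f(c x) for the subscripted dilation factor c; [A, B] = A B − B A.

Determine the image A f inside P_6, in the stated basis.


Δ f = -(5/3)x^4 - (10/3)x^3 - (10/3)x^2 - (5/3)x - 10/3
D Δ f = -(20/3)x^3 - 10x^2 - (20/3)x - 5/3
D f = -(5/3)x^4 - 3
Δ f = -(5/3)x^4 - (10/3)x^3 - (10/3)x^2 - (5/3)x - 10/3
∇ f = -(5/3)x^4 + (10/3)x^3 - (10/3)x^2 + (5/3)x - 10/3
S_{-1} f = (1/3)x^5 + 3x - 5/3
E_{-3/2} f = -(1/3)x^5 + (5/2)x^4 - (15/2)x^3 + (45/4)x^2 - (183/16)x + 515/96
(∇ + S_{-1} + E_{-3/2}) f = (5/6)x^4 - (25/6)x^3 + (95/12)x^2 - (325/48)x + 35/96
(D + Δ + (∇ + S_{-1} + E_{-3/2})) f = -(5/2)x^4 - (15/2)x^3 + (55/12)x^2 - (135/16)x - 191/32
E_{2} f = -(1/3)x^5 - (10/3)x^4 - (40/3)x^3 - (80/3)x^2 - (89/3)x - 55/3
S_{2} E_{2} f = -(32/3)x^5 - (160/3)x^4 - (320/3)x^3 - (320/3)x^2 - (178/3)x - 55/3
S_{2} f = -(32/3)x^5 - 6x - 5/3
E_{2} S_{2} f = -(32/3)x^5 - (320/3)x^4 - (1280/3)x^3 - (2560/3)x^2 - (2578/3)x - 355
[S_{2}, E_{2}] f = (160/3)x^4 + 320x^3 + (2240/3)x^2 + 800x + 1010/3
(D Δ + (D + Δ + (∇ + S_{-1} + E_{-3/2})) + [S_{2}, E_{2}]) f = (305/6)x^4 + (1835/6)x^3 + (2965/4)x^2 + (37675/48)x + 10529/32

g(x) = (305/6)x^4 + (1835/6)x^3 + (2965/4)x^2 + (37675/48)x + 10529/32


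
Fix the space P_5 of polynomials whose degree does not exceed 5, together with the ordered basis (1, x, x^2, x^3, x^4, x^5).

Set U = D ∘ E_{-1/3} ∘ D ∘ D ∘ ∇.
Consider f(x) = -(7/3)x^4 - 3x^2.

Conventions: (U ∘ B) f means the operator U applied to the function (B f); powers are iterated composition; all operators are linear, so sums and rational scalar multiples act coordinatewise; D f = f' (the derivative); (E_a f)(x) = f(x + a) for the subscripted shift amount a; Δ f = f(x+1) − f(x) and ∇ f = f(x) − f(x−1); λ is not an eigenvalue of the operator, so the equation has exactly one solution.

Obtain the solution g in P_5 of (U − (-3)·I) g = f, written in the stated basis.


the image equals g(x) = -(7/9)x^4 - x^2 + 56/9

write g with unknown coordinates in the stated basis and equate coefficients in (U − (-3)·I) g = f
solving from the highest basis element down gives g = -(7/9)x^4 - x^2 + 56/9
check: U g = -56/3
so U g − (-3)·g = -(7/3)x^4 - 3x^2 = f ✓


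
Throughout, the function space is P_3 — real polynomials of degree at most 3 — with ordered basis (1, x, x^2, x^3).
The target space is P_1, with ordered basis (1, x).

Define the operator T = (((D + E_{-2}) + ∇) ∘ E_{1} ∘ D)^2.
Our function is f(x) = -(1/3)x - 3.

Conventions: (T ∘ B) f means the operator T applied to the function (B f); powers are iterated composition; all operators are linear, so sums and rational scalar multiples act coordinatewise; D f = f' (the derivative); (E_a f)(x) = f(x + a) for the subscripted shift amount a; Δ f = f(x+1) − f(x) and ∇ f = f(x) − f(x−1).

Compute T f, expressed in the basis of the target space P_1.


D f = -1/3
E_{1} D f = -1/3
D (E_{1} ∘ D) f = 0
E_{-2} (E_{1} ∘ D) f = -1/3
(D + E_{-2}) (E_{1} ∘ D) f = -1/3
∇ (E_{1} ∘ D) f = 0
((D + E_{-2}) + ∇) (E_{1} ∘ D) f = -1/3
D (((D + E_{-2}) + ∇) ∘ E_{1} ∘ D) f = 0
E_{1} D (((D + E_{-2}) + ∇) ∘ E_{1} ∘ D) f = 0
D (E_{1} ∘ D) (((D + E_{-2}) + ∇) ∘ E_{1} ∘ D) f = 0
E_{-2} (E_{1} ∘ D) (((D + E_{-2}) + ∇) ∘ E_{1} ∘ D) f = 0
(D + E_{-2}) (E_{1} ∘ D) (((D + E_{-2}) + ∇) ∘ E_{1} ∘ D) f = 0
∇ (E_{1} ∘ D) (((D + E_{-2}) + ∇) ∘ E_{1} ∘ D) f = 0
((D + E_{-2}) + ∇) (E_{1} ∘ D) (((D + E_{-2}) + ∇) ∘ E_{1} ∘ D) f = 0

g(x) = 0


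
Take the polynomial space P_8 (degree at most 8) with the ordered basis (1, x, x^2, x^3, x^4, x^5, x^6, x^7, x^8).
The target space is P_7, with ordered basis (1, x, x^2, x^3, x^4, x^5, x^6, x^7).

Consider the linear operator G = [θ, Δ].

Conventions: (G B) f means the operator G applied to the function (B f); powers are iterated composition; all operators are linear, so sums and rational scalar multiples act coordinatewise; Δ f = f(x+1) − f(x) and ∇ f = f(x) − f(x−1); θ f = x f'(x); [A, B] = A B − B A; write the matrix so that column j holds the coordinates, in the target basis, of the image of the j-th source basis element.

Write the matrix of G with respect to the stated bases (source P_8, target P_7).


the matrix is [[0, -1, -2, -3, -4, -5, -6, -7, -8]; [0, 0, -2, -6, -12, -20, -30, -42, -56]; [0, 0, 0, -3, -12, -30, -60, -105, -168]; [0, 0, 0, 0, -4, -20, -60, -140, -280]; [0, 0, 0, 0, 0, -5, -30, -105, -280]; [0, 0, 0, 0, 0, 0, -6, -42, -168]; [0, 0, 0, 0, 0, 0, 0, -7, -56]; [0, 0, 0, 0, 0, 0, 0, 0, -8]] (rows listed top to bottom)

image of 1: 0
image of x: -1
image of x^2: -2x - 2
image of x^3: -3x^2 - 6x - 3
image of x^4: -4x^3 - 12x^2 - 12x - 4
image of x^5: -5x^4 - 20x^3 - 30x^2 - 20x - 5
image of x^6: -6x^5 - 30x^4 - 60x^3 - 60x^2 - 30x - 6
image of x^7: -7x^6 - 42x^5 - 105x^4 - 140x^3 - 105x^2 - 42x - 7
image of x^8: -8x^7 - 56x^6 - 168x^5 - 280x^4 - 280x^3 - 168x^2 - 56x - 8
each image's coordinates form column j of the matrix


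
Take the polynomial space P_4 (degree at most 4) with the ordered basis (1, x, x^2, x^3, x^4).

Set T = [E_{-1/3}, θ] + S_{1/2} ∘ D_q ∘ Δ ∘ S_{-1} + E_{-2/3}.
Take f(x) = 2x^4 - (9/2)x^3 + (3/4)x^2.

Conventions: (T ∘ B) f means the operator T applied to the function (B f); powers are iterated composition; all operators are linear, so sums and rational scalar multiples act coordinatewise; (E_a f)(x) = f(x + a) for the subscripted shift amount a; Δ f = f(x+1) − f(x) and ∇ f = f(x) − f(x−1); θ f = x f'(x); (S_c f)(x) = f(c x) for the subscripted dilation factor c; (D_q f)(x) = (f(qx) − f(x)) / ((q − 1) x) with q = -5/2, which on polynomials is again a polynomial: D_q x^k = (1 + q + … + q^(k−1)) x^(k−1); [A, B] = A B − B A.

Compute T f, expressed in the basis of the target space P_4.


the result is g(x) = 2x^4 - (25/2)x^3 + (127/4)x^2 - (7103/216)x + 2092/81

θ f = 8x^4 - (27/2)x^3 + (3/2)x^2
E_{-1/3} θ f = 8x^4 - (145/6)x^3 + (61/3)x^2 - (361/54)x + 62/81
E_{-1/3} f = 2x^4 - (43/6)x^3 + (79/12)x^2 - (62/27)x + 89/324
θ E_{-1/3} f = 8x^4 - (43/2)x^3 + (79/6)x^2 - (62/27)x
[E_{-1/3}, θ] f = -(8/3)x^3 + (43/6)x^2 - (79/18)x + 62/81
S_{-1} f = 2x^4 + (9/2)x^3 + (3/4)x^2
Δ S_{-1} f = 8x^3 + (51/2)x^2 + 23x + 29/4
D_q (Δ ∘ S_{-1}) f = 38x^2 - (153/4)x + 23
S_{1/2} D_q (Δ ∘ S_{-1}) f = (19/2)x^2 - (153/8)x + 23
E_{-2/3} f = 2x^4 - (59/6)x^3 + (181/12)x^2 - (253/27)x + 167/81
([E_{-1/3}, θ] + S_{1/2} ∘ D_q ∘ Δ ∘ S_{-1} + E_{-2/3}) f = 2x^4 - (25/2)x^3 + (127/4)x^2 - (7103/216)x + 2092/81


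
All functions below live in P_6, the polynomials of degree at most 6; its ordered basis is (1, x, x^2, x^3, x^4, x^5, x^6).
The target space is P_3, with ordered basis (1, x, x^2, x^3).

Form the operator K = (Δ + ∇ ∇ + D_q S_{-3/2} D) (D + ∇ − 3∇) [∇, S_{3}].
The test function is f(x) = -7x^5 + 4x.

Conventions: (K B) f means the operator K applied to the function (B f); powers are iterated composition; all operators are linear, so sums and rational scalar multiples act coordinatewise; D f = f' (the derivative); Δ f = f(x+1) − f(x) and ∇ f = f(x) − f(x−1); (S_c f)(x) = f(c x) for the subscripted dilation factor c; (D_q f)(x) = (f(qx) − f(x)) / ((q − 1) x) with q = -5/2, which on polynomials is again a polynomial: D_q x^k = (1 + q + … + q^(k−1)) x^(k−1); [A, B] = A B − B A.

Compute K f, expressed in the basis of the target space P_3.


S_{3} f = -1701x^5 + 12x
∇ S_{3} f = -8505x^4 + 17010x^3 - 17010x^2 + 8505x - 1689
∇ f = -35x^4 + 70x^3 - 70x^2 + 35x - 3
S_{3} ∇ f = -2835x^4 + 1890x^3 - 630x^2 + 105x - 3
[∇, S_{3}] f = -5670x^4 + 15120x^3 - 16380x^2 + 8400x - 1686
D [∇, S_{3}] f = -22680x^3 + 45360x^2 - 32760x + 8400
∇ [∇, S_{3}] f = -22680x^3 + 79380x^2 - 100800x + 45570
∇ [∇, S_{3}] f = -22680x^3 + 79380x^2 - 100800x + 45570
(-3∇) [∇, S_{3}] f = 68040x^3 - 238140x^2 + 302400x - 136710
(D + ∇ − 3∇) [∇, S_{3}] f = 22680x^3 - 113400x^2 + 168840x - 82740
Δ (D + ∇ − 3∇) [∇, S_{3}] f = 68040x^2 - 158760x + 78120
∇ (D + ∇ − 3∇) [∇, S_{3}] f = 68040x^2 - 294840x + 304920
∇ ∇ (D + ∇ − 3∇) [∇, S_{3}] f = 136080x - 362880
D (D + ∇ − 3∇) [∇, S_{3}] f = 68040x^2 - 226800x + 168840
S_{-3/2} D (D + ∇ − 3∇) [∇, S_{3}] f = 153090x^2 + 340200x + 168840
D_q S_{-3/2} D (D + ∇ − 3∇) [∇, S_{3}] f = -229635x + 340200
(Δ + ∇ ∇ + D_q S_{-3/2} D) (D + ∇ − 3∇) [∇, S_{3}] f = 68040x^2 - 252315x + 55440

the image equals g(x) = 68040x^2 - 252315x + 55440


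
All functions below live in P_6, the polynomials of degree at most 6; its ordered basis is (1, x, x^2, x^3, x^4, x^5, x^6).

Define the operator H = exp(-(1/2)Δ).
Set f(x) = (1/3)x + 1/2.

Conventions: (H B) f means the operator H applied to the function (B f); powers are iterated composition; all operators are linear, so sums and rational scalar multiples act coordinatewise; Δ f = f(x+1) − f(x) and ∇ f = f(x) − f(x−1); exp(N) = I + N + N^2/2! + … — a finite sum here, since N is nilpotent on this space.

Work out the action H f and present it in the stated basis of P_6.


order-1 term: -1/6
the series for exp(-(1/2)Δ) f terminates at order 1
exp(-(1/2)Δ) f = (1/3)x + 1/3

g(x) = (1/3)x + 1/3


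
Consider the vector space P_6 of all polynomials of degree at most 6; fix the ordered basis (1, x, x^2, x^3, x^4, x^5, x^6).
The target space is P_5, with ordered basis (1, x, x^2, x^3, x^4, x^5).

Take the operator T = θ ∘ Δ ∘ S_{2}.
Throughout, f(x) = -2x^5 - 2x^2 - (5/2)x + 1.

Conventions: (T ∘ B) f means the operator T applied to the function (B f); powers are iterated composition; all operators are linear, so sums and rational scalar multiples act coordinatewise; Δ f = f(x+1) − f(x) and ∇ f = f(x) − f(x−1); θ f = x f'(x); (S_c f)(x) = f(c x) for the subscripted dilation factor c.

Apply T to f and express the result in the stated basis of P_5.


the result is g(x) = -1280x^4 - 1920x^3 - 1280x^2 - 336x

S_{2} f = -64x^5 - 8x^2 - 5x + 1
Δ S_{2} f = -320x^4 - 640x^3 - 640x^2 - 336x - 77
θ (Δ ∘ S_{2}) f = -1280x^4 - 1920x^3 - 1280x^2 - 336x


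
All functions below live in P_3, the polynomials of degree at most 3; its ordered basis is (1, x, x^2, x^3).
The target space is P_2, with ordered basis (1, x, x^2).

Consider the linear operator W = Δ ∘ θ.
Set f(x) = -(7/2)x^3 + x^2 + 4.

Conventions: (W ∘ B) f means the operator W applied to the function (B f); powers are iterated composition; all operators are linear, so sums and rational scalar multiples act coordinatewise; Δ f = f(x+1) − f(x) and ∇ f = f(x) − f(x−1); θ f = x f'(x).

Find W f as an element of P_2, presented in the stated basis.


θ f = -(21/2)x^3 + 2x^2
Δ θ f = -(63/2)x^2 - (55/2)x - 17/2

the image equals g(x) = -(63/2)x^2 - (55/2)x - 17/2


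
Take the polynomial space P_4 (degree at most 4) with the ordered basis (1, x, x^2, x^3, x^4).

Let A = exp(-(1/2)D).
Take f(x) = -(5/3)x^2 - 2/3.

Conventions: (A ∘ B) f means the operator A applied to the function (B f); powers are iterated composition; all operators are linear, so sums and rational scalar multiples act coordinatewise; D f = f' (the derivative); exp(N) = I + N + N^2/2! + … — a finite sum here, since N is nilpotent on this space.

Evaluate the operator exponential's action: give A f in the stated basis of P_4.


the image equals g(x) = -(5/3)x^2 + (5/3)x - 13/12

order-1 term: (5/3)x
order-2 term: -5/12
the series for exp(-(1/2)D) f terminates at order 2
exp(-(1/2)D) f = -(5/3)x^2 + (5/3)x - 13/12


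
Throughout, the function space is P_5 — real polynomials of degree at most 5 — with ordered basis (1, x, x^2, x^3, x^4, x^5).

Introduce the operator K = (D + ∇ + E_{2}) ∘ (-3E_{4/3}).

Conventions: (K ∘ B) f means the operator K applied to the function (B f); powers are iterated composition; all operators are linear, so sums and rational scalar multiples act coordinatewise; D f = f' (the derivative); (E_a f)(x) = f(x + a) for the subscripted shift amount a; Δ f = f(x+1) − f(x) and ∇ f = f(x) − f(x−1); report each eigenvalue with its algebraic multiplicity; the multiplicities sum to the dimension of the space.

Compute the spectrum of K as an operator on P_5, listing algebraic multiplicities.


λ = -3 (multiplicity 6)

image of 1: -3
image of x: -3x - 16
image of x^2: -3x^2 - 32x - 139/3
image of x^3: -3x^3 - 48x^2 - 139x - 1207/9
image of x^4: -3x^4 - 64x^3 - 278x^2 - (4828/9)x - 11023/27
image of x^5: -3x^5 - 80x^4 - (1390/3)x^3 - (12070/9)x^2 - (55115/27)x - 104863/81
the matrix is upper triangular; its diagonal is (-3, -3, -3, -3, -3, -3)
for a triangular matrix the eigenvalues are the diagonal entries, with algebraic multiplicity their repetition count


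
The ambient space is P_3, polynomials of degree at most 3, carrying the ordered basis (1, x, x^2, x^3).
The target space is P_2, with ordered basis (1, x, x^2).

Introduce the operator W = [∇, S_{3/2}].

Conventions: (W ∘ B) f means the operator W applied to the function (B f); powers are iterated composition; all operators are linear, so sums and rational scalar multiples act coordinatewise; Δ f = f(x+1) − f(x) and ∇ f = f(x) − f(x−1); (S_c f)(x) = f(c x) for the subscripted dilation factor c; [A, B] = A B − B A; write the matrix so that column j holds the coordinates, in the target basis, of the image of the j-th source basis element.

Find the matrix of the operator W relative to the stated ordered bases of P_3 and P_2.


image of 1: 0
image of x: 1/2
image of x^2: (3/2)x - 5/4
image of x^3: (27/8)x^2 - (45/8)x + 19/8
each image's coordinates form column j of the matrix

the matrix is [[0, 1/2, -5/4, 19/8]; [0, 0, 3/2, -45/8]; [0, 0, 0, 27/8]] (rows listed top to bottom)


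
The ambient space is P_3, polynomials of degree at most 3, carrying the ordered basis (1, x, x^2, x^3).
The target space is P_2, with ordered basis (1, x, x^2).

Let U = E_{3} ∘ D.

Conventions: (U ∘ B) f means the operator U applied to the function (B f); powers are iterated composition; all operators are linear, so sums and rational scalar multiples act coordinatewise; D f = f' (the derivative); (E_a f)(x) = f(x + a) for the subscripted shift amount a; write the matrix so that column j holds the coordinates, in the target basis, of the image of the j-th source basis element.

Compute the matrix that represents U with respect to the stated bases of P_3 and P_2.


image of 1: 0
image of x: 1
image of x^2: 2x + 6
image of x^3: 3x^2 + 18x + 27
each image's coordinates form column j of the matrix

the matrix is [[0, 1, 6, 27]; [0, 0, 2, 18]; [0, 0, 0, 3]] (rows listed top to bottom)


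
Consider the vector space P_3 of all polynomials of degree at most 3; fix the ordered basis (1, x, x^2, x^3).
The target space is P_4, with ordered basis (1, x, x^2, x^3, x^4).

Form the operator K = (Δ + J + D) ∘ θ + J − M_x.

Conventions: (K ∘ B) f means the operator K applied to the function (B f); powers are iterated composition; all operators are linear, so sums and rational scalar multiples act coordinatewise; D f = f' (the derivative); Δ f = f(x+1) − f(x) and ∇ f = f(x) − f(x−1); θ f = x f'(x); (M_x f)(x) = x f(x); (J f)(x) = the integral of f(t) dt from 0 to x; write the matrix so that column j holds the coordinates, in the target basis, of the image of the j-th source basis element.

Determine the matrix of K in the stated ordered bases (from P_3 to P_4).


image of 1: 0
image of x: 2
image of x^2: 8x + 2
image of x^3: 18x^2 + 9x + 3
each image's coordinates form column j of the matrix

the matrix is [[0, 2, 2, 3]; [0, 0, 8, 9]; [0, 0, 0, 18]; [0, 0, 0, 0]; [0, 0, 0, 0]] (rows listed top to bottom)


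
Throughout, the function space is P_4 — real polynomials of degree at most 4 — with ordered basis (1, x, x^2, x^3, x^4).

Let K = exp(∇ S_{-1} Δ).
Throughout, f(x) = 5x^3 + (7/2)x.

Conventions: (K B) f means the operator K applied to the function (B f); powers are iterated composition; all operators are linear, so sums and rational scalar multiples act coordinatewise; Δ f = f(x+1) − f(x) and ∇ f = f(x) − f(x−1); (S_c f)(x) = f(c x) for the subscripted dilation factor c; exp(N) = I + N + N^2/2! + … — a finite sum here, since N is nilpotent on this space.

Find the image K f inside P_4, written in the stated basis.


order-1 term: 30x - 30
the series for exp(∇ S_{-1} Δ) f terminates at order 1
exp(∇ S_{-1} Δ) f = 5x^3 + (67/2)x - 30

the result is g(x) = 5x^3 + (67/2)x - 30


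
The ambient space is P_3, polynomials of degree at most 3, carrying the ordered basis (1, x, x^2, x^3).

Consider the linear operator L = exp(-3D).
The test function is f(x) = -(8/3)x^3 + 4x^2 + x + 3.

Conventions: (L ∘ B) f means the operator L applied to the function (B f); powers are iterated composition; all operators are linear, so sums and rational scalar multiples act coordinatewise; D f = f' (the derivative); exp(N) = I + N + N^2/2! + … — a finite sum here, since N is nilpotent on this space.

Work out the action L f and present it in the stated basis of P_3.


the image equals g(x) = -(8/3)x^3 + 28x^2 - 95x + 108

order-1 term: 24x^2 - 24x - 3
order-2 term: -72x + 36
order-3 term: 72
the series for exp(-3D) f terminates at order 3
exp(-3D) f = -(8/3)x^3 + 28x^2 - 95x + 108


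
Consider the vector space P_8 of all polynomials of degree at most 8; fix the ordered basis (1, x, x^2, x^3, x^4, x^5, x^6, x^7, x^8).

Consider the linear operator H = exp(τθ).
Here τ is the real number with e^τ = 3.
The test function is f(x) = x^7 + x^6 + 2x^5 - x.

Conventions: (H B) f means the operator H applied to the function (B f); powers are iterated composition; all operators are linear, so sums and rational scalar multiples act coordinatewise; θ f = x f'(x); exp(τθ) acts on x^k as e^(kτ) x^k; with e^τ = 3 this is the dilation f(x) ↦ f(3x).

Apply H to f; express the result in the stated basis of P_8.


the image equals g(x) = 2187x^7 + 729x^6 + 486x^5 - 3x

exp(τθ) x^k = e^(kτ) x^k; with e^τ = 3 this sends x^k to 3^k x^k
x ↦ 3 x
x^5 ↦ 243 x^5
x^6 ↦ 729 x^6
x^7 ↦ 2187 x^7
applying this coordinatewise to f: exp(τθ) f = 2187x^7 + 729x^6 + 486x^5 - 3x


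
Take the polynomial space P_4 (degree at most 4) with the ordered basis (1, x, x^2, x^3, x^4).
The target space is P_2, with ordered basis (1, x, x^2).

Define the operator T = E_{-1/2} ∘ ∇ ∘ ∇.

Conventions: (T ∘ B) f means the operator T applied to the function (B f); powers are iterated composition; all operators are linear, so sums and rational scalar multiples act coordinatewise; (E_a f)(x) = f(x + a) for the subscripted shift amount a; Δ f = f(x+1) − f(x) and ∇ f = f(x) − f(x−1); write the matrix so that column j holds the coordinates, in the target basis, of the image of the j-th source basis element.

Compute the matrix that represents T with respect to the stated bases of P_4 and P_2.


the matrix is [[0, 0, 2, -9, 29]; [0, 0, 0, 6, -36]; [0, 0, 0, 0, 12]] (rows listed top to bottom)

image of 1: 0
image of x: 0
image of x^2: 2
image of x^3: 6x - 9
image of x^4: 12x^2 - 36x + 29
each image's coordinates form column j of the matrix


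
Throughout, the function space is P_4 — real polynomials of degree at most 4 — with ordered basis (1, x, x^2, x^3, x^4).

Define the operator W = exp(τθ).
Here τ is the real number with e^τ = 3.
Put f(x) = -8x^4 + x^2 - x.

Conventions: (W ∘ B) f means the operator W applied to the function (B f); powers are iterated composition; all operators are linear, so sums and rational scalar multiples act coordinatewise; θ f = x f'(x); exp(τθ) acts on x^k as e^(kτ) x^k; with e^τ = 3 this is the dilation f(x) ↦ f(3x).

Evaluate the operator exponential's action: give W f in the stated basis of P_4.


g(x) = -648x^4 + 9x^2 - 3x

exp(τθ) x^k = e^(kτ) x^k; with e^τ = 3 this sends x^k to 3^k x^k
x ↦ 3 x
x^2 ↦ 9 x^2
x^4 ↦ 81 x^4
applying this coordinatewise to f: exp(τθ) f = -648x^4 + 9x^2 - 3x


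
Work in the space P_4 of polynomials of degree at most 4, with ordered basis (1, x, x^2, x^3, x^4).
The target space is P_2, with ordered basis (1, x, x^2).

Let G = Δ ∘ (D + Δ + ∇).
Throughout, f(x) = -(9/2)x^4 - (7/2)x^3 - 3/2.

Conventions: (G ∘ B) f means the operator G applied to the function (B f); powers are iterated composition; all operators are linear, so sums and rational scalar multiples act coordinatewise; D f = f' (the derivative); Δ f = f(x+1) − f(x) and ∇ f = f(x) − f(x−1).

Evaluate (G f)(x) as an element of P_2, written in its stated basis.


D f = -18x^3 - (21/2)x^2
Δ f = -18x^3 - (75/2)x^2 - (57/2)x - 8
∇ f = -18x^3 + (33/2)x^2 - (15/2)x + 1
(D + Δ + ∇) f = -54x^3 - (63/2)x^2 - 36x - 7
Δ (D + Δ + ∇) f = -162x^2 - 225x - 243/2

the image equals g(x) = -162x^2 - 225x - 243/2


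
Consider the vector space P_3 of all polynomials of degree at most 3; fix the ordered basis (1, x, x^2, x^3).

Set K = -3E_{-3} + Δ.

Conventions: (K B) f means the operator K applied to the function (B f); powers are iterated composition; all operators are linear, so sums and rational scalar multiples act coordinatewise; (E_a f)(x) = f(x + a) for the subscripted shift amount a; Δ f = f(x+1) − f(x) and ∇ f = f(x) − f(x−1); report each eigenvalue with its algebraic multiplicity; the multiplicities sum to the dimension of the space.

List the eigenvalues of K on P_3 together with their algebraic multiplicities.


image of 1: -3
image of x: -3x + 10
image of x^2: -3x^2 + 20x - 26
image of x^3: -3x^3 + 30x^2 - 78x + 82
the matrix is upper triangular; its diagonal is (-3, -3, -3, -3)
for a triangular matrix the eigenvalues are the diagonal entries, with algebraic multiplicity their repetition count

λ = -3 (multiplicity 4)


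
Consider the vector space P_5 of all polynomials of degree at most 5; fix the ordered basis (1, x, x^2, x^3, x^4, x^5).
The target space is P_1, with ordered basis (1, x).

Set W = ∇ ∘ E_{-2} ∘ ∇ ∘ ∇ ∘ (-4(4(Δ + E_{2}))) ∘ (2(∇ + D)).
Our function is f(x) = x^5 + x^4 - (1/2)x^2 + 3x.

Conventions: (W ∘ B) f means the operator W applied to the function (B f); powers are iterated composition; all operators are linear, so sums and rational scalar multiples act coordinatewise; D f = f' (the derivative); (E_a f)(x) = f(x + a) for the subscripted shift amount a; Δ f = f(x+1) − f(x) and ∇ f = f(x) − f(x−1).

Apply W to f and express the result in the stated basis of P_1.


g(x) = -7680x + 4224

∇ f = 5x^4 - 6x^3 + 4x^2 - 2x + 7/2
D f = 5x^4 + 4x^3 - x + 3
(∇ + D) f = 10x^4 - 2x^3 + 4x^2 - 3x + 13/2
(2(∇ + D)) f = 20x^4 - 4x^3 + 8x^2 - 6x + 13
Δ (2(∇ + D)) f = 80x^3 + 108x^2 + 84x + 18
E_{2} (2(∇ + D)) f = 20x^4 + 156x^3 + 464x^2 + 618x + 321
(Δ + E_{2}) (2(∇ + D)) f = 20x^4 + 236x^3 + 572x^2 + 702x + 339
(4(Δ + E_{2})) (2(∇ + D)) f = 80x^4 + 944x^3 + 2288x^2 + 2808x + 1356
(-4(4(Δ + E_{2}))) (2(∇ + D)) f = -320x^4 - 3776x^3 - 9152x^2 - 11232x - 5424
∇ (-4(4(Δ + E_{2}))) (2(∇ + D)) f = -1280x^3 - 9408x^2 - 8256x - 5536
∇ ∇ (-4(4(Δ + E_{2}))) (2(∇ + D)) f = -3840x^2 - 14976x - 128
E_{-2} (∇ ∘ ∇) (-4(4(Δ + E_{2}))) (2(∇ + D)) f = -3840x^2 + 384x + 14464
∇ E_{-2} (∇ ∘ ∇) (-4(4(Δ + E_{2}))) (2(∇ + D)) f = -7680x + 4224


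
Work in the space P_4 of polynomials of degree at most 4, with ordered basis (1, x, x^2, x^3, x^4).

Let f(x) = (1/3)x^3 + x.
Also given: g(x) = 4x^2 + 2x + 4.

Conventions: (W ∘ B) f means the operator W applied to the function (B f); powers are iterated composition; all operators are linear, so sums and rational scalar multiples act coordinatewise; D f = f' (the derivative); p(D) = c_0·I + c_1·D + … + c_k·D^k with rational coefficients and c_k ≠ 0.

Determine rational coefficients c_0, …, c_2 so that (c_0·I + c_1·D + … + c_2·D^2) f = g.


D^0 f = (1/3)x^3 + x
D^1 f = x^2 + 1
D^2 f = 2x
matching coefficients of g against c_0 f + c_1 Df + … from the top degree down determines the c_i
solution: c_0 = 0, c_1 = 4, c_2 = 1

c_0 = 0, c_1 = 4, c_2 = 1
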